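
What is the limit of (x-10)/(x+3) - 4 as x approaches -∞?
Evaluate the dominant behaviour as x → -∞; each term tends to a finite value or vanishes.
Limit = -3.

Final answer: -3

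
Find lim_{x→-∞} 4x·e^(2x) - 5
The product is a 0·∞ indeterminate form at x → -∞.
Rewrite the product as 4x / e^(-2x) (an ∞/∞ form) and apply L'Hôpital, or use the standard hierarchy e^(2|x|) ≫ |x| as x → -∞.
The indeterminate product → 0, so the limit = -5.

Final answer: -5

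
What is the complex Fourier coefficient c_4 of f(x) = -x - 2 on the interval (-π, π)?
Compute the real Fourier coefficients first: a_4 = 0, b_4 = 1/2.
Then c_4 = (a_4 − i·b_4)/2 = -i/4.

Final answer: -i/4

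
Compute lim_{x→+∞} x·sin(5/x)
As x → +∞: let u = 5/x → 0⁺; then x·sin(5/x) = 5·sin(u)/u → 5·1 = 5.
Limit = 5.

Final answer: 5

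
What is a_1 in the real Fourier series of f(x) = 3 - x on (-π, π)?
a_1 = (1/π) ∫_{-π}^{π} f(x)·cos(1x) dx.
Evaluate the integral (use parity and integration by parts as needed): a_1 = 0.

Final answer: 0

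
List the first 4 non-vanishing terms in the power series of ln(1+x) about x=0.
-x^4/4 + x^3/3 - x^2/2 + x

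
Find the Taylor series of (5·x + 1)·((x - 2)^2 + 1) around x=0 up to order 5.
5·x^3 - 19·x^2 + 21·x + 5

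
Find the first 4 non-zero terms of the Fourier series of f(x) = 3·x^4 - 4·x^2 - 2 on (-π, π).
(160 - 24·π^2)·cos(x) + (-13 + 6·π^2)·cos(2·x) + (32/9 - 8·π^2/3)·cos(3·x) - 4·π^2/3 - 2 + 3·π^4/5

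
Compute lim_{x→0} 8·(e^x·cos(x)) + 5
Direct substitution at x = 0 gives 13.

Final answer: 13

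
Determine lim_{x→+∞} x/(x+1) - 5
Evaluate the dominant behaviour as x → +∞; each term tends to a finite value or vanishes.
Limit = -4.

Final answer: -4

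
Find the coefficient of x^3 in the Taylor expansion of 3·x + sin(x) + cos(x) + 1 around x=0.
Expand to order 3: 3·x + sin(x) + cos(x) + 1 = -x^3/6 - x^2/2 + 4·x + 2 + O(x^4).
The coefficient of x^3 is -1/6.

Final answer: -1/6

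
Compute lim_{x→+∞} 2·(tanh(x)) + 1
Evaluate the dominant behaviour as x → +∞; each term tends to a finite value or vanishes.
Limit = 3.

Final answer: 3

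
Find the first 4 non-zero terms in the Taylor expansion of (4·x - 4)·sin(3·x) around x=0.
-18·x^4 + 18·x^3 + 12·x^2 - 12·x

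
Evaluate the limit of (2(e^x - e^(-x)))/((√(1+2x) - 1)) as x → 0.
Both numerator and denominator → 0 as x → 0; this is a 0/0 indeterminate form.
Expand each to leading order near x = 0: numerator ~ 4·x, denominator ~ x.
The limit of the ratio is 4.

Final answer: 4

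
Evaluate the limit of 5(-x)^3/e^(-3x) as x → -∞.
This is an ∞/∞ indeterminate form as x → -∞.
Compare growth rates of the dominant terms (exponentials ≫ polynomials ≫ logarithms), or apply L'Hôpital's rule; the quotient → 0.
Limit = 0.

Final answer: 0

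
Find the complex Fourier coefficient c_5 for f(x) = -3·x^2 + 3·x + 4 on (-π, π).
Compute the real Fourier coefficients first: a_5 = 12/25, b_5 = 6/5.
Then c_5 = (a_5 − i·b_5)/2 = 6/25 - 3·i/5.

Final answer: 6/25 - 3·i/5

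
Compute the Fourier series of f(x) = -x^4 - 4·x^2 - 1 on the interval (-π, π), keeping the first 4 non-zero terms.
(-32 + 8·π^2)·cos(x) + (-2·π^2 - 1)·cos(2·x) + (32/27 + 8·π^2/9)·cos(3·x) - π^4/5 - 4·π^2/3 - 1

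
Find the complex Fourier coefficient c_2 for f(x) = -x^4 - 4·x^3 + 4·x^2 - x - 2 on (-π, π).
Compute the real Fourier coefficients first: a_2 = 7 - 2·π^2, b_2 = -5 + 4·π^2.
Then c_2 = (a_2 − i·b_2)/2 = -π^2 + 7/2 - 2·i·π^2 + 5·i/2.

Final answer: -π^2 + 7/2 - 2·i·π^2 + 5·i/2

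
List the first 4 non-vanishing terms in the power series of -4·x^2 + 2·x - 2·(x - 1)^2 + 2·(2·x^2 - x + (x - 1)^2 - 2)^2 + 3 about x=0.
18·x^4 - 36·x^3 + 18·x + 3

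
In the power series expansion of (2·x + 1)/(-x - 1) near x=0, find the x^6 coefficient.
Expand to order 6: (2·x + 1)/(-x - 1) = x^6 - x^5 + x^4 - x^3 + x^2 - x - 1 + O(x^7).
The coefficient of x^6 is 1.

Final answer: 1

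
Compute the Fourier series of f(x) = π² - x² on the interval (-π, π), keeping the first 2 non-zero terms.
4·cos(x) + 2·π^2/3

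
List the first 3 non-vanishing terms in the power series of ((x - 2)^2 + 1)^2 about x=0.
26·x^2 - 40·x + 25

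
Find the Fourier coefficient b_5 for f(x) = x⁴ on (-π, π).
b_5 = (1/π) ∫_{-π}^{π} f(x)·sin(5x) dx.
Evaluate the integral (use parity and integration by parts as needed): b_5 = 0.

Final answer: 0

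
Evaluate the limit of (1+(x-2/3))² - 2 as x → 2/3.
Direct substitution at x = 2/3 gives -1.

Final answer: -1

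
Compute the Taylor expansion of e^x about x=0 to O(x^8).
x^7/5040 + x^6/720 + x^5/120 + x^4/24 + x^3/6 + x^2/2 + x + 1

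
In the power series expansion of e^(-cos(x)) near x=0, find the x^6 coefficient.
Expand to order 6: e^(-cos(x)) = x^6·e^(-1)/720 + x^4·e^(-1)/12 + x^2·e^(-1)/2 + e^(-1) + O(x^7).
The coefficient of x^6 is e^(-1)/720.

Final answer: e^(-1)/720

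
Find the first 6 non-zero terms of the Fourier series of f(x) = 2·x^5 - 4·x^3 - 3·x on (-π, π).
(-88·π^2 + 4·π^4 + 522)·sin(x) + (-2·π^4 - 18 + 14·π^2)·sin(2·x) + (-152·π^2/27 + 142/81 + 4·π^4/3)·sin(3·x) + (-π^4 + 9/32 + 13·π^2/4)·sin(4·x) + (-56·π^2/25 - 414/625 + 4·π^4/5)·sin(5·x) + (-2·π^4/3 + 58/81 + 46·π^2/27)·sin(6·x)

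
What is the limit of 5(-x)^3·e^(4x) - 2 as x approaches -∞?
The product is a 0·∞ indeterminate form at x → -∞.
Rewrite the product as 5(-x)^3 / e^(-4x) (an ∞/∞ form) and apply L'Hôpital, or use the standard hierarchy e^(4|x|) ≫ |(-x)^3| as x → -∞.
The indeterminate product → 0, so the limit = -2.

Final answer: -2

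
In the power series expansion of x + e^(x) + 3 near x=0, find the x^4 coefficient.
Expand to order 4: x + e^(x) + 3 = x^4/24 + x^3/6 + x^2/2 + 2·x + 4 + O(x^5).
The coefficient of x^4 is 1/24.

Final answer: 1/24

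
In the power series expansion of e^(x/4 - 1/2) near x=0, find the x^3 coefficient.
Expand to order 3: e^(x/4 - 1/2) = x^3·e^(-1/2)/384 + x^2·e^(-1/2)/32 + x·e^(-1/2)/4 + e^(-1/2) + O(x^4).
The coefficient of x^3 is e^(-1/2)/384.

Final answer: e^(-1/2)/384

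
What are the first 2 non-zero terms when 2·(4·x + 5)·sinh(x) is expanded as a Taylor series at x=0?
8·x^2 + 10·x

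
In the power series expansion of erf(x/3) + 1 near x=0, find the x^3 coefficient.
Expand to order 3: erf(x/3) + 1 = -2·x^3/(81·√(π)) + 2·x/(3·√(π)) + 1 + O(x^4).
The coefficient of x^3 is -2/(81·√(π)).

Final answer: -2/(81·√(π))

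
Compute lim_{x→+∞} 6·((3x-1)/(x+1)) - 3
Evaluate the dominant behaviour as x → +∞; each term tends to a finite value or vanishes.
Limit = 15.

Final answer: 15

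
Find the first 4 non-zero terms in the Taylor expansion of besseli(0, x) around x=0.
x^6/2304 + x^4/64 + x^2/4 + 1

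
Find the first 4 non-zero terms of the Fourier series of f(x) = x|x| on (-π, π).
(-8 + 2·π^2)·sin(x)/π - π·sin(2·x) + (-8 + 18·π^2)·sin(3·x)/(27·π) - π·sin(4·x)/2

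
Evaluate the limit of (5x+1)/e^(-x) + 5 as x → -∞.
The quotient is an ∞/∞ indeterminate form as x → -∞.
Compare growth rates of the dominant terms (exponentials ≫ polynomials ≫ logarithms), or apply L'Hôpital's rule; the quotient → 0.
Adding the constant: 0 + 5 = 5. Limit = 5.

Final answer: 5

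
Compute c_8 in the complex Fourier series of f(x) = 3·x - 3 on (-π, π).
Compute the real Fourier coefficients first: a_8 = 0, b_8 = -3/4.
Then c_8 = (a_8 − i·b_8)/2 = 3·i/8.

Final answer: 3·i/8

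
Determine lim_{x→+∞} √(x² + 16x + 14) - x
This is an ∞ − ∞ indeterminate form.
Multiply and divide by the conjugate √(x²+16x + 14) + x; the x² terms cancel, leaving (16x + 14)/(√(x²+16x + 14)+x) → 16/2 = 8.
Limit = 8.

Final answer: 8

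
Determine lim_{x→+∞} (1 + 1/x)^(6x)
As x → +∞: write (1 + 1/x)^(6x) = ((1 + 1/x)^x)^6 → (e^1)^6 = e^6.
Limit = e^(6).

Final answer: e^(6)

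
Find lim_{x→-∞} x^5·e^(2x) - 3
The product is a 0·∞ indeterminate form at x → -∞.
Rewrite the product as x^5 / e^(-2x) (an ∞/∞ form) and apply L'Hôpital, or use the standard hierarchy e^(2|x|) ≫ |x^5| as x → -∞.
The indeterminate product → 0, so the limit = -3.

Final answer: -3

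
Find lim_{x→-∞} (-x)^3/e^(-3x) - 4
The quotient is an ∞/∞ indeterminate form as x → -∞.
Compare growth rates of the dominant terms (exponentials ≫ polynomials ≫ logarithms), or apply L'Hôpital's rule; the quotient → 0.
Adding the constant: 0 - 4 = -4. Limit = -4.

Final answer: -4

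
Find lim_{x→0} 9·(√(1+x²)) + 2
Direct substitution at x = 0 gives 11.

Final answer: 11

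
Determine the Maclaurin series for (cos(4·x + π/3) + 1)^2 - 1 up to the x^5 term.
-384·√(3)·x^5/5 - 32·x^4 + 32·√(3)·x^3 - 6·√(3)·x + 5/4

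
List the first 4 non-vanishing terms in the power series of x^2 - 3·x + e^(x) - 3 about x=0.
x^3/6 + 3·x^2/2 - 2·x - 2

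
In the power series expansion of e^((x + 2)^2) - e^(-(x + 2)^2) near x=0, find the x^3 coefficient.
Expand to order 3: e^((x + 2)^2) - e^(-(x + 2)^2) = x^3·(20·e^(-4)/3 + 44·e^(4)/3) + x^2·(-7·e^(-4) + 9·e^(4)) + x·(4·e^(-4) + 4·e^(4)) - e^(-4) + e^(4) + O(x^4).
The coefficient of x^3 is 20·e^(-4)/3 + 44·e^(4)/3.

Final answer: 20·e^(-4)/3 + 44·e^(4)/3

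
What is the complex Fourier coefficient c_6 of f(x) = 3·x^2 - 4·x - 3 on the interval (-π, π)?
Compute the real Fourier coefficients first: a_6 = 1/3, b_6 = 4/3.
Then c_6 = (a_6 − i·b_6)/2 = 1/6 - 2·i/3.

Final answer: 1/6 - 2·i/3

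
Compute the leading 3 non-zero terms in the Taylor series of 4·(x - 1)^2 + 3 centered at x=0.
4·x^2 - 8·x + 7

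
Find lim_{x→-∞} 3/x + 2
Evaluate the dominant behaviour as x → -∞; each term tends to a finite value or vanishes.
Limit = 2.

Final answer: 2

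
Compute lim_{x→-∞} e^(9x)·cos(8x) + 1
Evaluate the dominant behaviour as x → -∞; each term tends to a finite value or vanishes.
Limit = 1.

Final answer: 1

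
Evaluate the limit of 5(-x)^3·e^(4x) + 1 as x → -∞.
The product is a 0·∞ indeterminate form at x → -∞.
Rewrite the product as 5(-x)^3 / e^(-4x) (an ∞/∞ form) and apply L'Hôpital, or use the standard hierarchy e^(4|x|) ≫ |(-x)^3| as x → -∞.
The indeterminate product → 0, so the limit = 1.

Final answer: 1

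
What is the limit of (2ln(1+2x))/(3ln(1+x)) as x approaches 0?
Both numerator and denominator → 0 as x → 0; this is a 0/0 indeterminate form.
Expand each to leading order near x = 0: numerator ~ 4·x, denominator ~ 3·x.
The limit of the ratio is 4/3.

Final answer: 4/3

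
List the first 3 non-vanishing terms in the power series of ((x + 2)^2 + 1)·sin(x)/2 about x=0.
x^3/12 + 2·x^2 + 5·x/2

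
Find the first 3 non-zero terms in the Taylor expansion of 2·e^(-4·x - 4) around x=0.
16·x^2·e^(-4) - 8·x·e^(-4) + 2·e^(-4)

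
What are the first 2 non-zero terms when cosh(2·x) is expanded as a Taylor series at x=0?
2·x^2 + 1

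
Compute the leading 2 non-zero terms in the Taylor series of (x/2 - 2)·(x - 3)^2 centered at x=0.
33·x/2 - 18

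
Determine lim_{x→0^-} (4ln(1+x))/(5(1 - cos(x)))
Both numerator and denominator → 0 as x → 0^-; this is a 0/0 indeterminate form.
Expand each to leading order near x = 0: numerator ~ 4·x, denominator ~ 5·x^2/2.
The limit of the ratio is -∞.

Final answer: -∞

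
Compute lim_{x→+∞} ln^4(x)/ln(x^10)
This is an ∞/∞ indeterminate form as x → +∞.
Write ln(x^10) = 10·ln(x), reducing the quotient to ln^3(x)/10 → ∞.
Limit = ∞.

Final answer: ∞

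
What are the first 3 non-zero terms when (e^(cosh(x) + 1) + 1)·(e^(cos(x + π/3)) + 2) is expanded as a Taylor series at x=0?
x^2·(e^(1/2)/8 + e^(2) + 5·e^(5/2)/8) + x·(-√(3)·e^(5/2)/2 - √(3)·e^(1/2)/2) + e^(1/2) + 2 + e^(5/2) + 2·e^(2)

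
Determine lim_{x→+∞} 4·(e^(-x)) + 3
Evaluate the dominant behaviour as x → +∞; each term tends to a finite value or vanishes.
Limit = 3.

Final answer: 3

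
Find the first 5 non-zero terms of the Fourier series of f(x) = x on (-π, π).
2·sin(x) - sin(2·x) + 2·sin(3·x)/3 - sin(4·x)/2 + 2·sin(5·x)/5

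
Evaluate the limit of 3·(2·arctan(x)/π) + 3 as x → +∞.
Evaluate the dominant behaviour as x → +∞; each term tends to a finite value or vanishes.
Limit = 6.

Final answer: 6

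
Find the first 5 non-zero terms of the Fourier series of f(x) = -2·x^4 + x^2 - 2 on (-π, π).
(-100 + 16·π^2)·cos(x) + (7 - 4·π^2)·cos(2·x) + (-44/27 + 16·π^2/9)·cos(3·x) + (5/8 - π^2)·cos(4·x) - 2·π^4/5 - 2 + π^2/3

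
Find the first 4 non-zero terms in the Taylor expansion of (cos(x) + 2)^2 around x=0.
-x^6/20 + x^4/2 - 3·x^2 + 9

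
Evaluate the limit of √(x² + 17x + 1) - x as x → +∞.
This is an ∞ − ∞ indeterminate form.
Multiply and divide by the conjugate √(x²+17x + 1) + x; the x² terms cancel, leaving (17x + 1)/(√(x²+17x + 1)+x) → 17/2.
Limit = 17/2.

Final answer: 17/2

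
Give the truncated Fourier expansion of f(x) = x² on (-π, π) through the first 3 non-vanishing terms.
-4·cos(x) + cos(2·x) + π^2/3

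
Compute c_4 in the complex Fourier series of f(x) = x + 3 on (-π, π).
Compute the real Fourier coefficients first: a_4 = 0, b_4 = -1/2.
Then c_4 = (a_4 − i·b_4)/2 = i/4.

Final answer: i/4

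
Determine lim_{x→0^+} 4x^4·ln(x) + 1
The product is a 0·∞ indeterminate form at x → 0⁺.
Rewrite the product as 4·ln(x) / x^(-4) and apply L'Hôpital, or use the standard hierarchy x^(-4) ≫ |ln x| as x → 0⁺.
The indeterminate product → 0, so the limit = 1.

Final answer: 1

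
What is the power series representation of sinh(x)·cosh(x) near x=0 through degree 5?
2·x^5/15 + 2·x^3/3 + x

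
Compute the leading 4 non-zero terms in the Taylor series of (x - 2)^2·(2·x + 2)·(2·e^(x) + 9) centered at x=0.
38·x^3/3 - 58·x^2 + 16·x + 88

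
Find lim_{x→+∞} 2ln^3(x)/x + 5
The quotient is an ∞/∞ indeterminate form as x → +∞.
The polynomial denominator x dominates the logarithmic numerator (any positive power of x ≫ ln^3(x) as x → ∞), so the quotient → 0.
Adding the constant: 0 + 5 = 5. Limit = 5.

Final answer: 5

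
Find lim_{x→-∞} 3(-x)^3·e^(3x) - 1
The product is a 0·∞ indeterminate form at x → -∞.
Rewrite the product as 3(-x)^3 / e^(-3x) (an ∞/∞ form) and apply L'Hôpital, or use the standard hierarchy e^(3|x|) ≫ |(-x)^3| as x → -∞.
The indeterminate product → 0, so the limit = -1.

Final answer: -1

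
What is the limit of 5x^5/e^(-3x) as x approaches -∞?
This is an ∞/∞ indeterminate form as x → -∞.
Compare growth rates of the dominant terms (exponentials ≫ polynomials ≫ logarithms), or apply L'Hôpital's rule; the quotient → 0.
Limit = 0.

Final answer: 0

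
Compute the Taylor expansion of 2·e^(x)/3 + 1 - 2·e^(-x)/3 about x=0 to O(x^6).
x^5/90 + 2·x^3/9 + 4·x/3 + 1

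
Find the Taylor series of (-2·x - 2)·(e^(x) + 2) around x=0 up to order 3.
-4·x^3/3 - 3·x^2 - 8·x - 6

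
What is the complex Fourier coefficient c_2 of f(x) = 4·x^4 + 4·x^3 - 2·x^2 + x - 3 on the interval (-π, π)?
Compute the real Fourier coefficients first: a_2 = -14 + 8·π^2, b_2 = 5 - 4·π^2.
Then c_2 = (a_2 − i·b_2)/2 = -7 + 4·π^2 - 5·i/2 + 2·i·π^2.

Final answer: -7 + 4·π^2 - 5·i/2 + 2·i·π^2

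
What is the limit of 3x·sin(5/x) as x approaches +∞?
As x → +∞: let u = 5/x → 0⁺; then 3·x·sin(5/x) = 3·5·sin(u)/u → 3·5·1 = 15.
Limit = 15.

Final answer: 15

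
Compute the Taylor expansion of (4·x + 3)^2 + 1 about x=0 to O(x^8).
16·x^2 + 24·x + 10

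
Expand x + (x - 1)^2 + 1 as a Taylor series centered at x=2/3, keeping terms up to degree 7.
16/9 + (x - 2/3)/3 + (x - 2/3)^2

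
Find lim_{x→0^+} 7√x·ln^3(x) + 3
The product is a 0·∞ indeterminate form at x → 0⁺.
Rewrite the product as 7·ln^3(x) / x^(-1/2) and apply L'Hôpital, or use the standard hierarchy x^(-1/2) ≫ |ln x|^3 as x → 0⁺.
The indeterminate product → 0, so the limit = 3.

Final answer: 3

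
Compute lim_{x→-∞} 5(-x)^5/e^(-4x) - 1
The quotient is an ∞/∞ indeterminate form as x → -∞.
Compare growth rates of the dominant terms (exponentials ≫ polynomials ≫ logarithms), or apply L'Hôpital's rule; the quotient → 0.
Adding the constant: 0 - 1 = -1. Limit = -1.

Final answer: -1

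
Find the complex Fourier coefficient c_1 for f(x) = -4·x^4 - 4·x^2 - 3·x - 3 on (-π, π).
Compute the real Fourier coefficients first: a_1 = -176 + 32·π^2, b_1 = -6.
Then c_1 = (a_1 − i·b_1)/2 = -88 + 16·π^2 + 3·i.

Final answer: -88 + 16·π^2 + 3·i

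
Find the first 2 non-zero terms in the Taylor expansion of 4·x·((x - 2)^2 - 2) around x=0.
-16·x^2 + 8·x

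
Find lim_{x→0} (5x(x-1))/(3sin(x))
Both numerator and denominator → 0 as x → 0; this is a 0/0 indeterminate form.
Expand each to leading order near x = 0: numerator ~ -5·x, denominator ~ 3·x.
The limit of the ratio is -5/3.

Final answer: -5/3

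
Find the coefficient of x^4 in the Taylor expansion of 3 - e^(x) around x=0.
Expand to order 4: 3 - e^(x) = -x^4/24 - x^3/6 - x^2/2 - x + 2 + O(x^5).
The coefficient of x^4 is -1/24.

Final answer: -1/24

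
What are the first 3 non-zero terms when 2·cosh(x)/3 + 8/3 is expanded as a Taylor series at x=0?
x^4/36 + x^2/3 + 10/3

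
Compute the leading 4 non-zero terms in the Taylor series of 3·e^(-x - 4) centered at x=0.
-x^3·e^(-4)/2 + 3·x^2·e^(-4)/2 - 3·x·e^(-4) + 3·e^(-4)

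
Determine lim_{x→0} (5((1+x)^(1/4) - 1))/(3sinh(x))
Both numerator and denominator → 0 as x → 0; this is a 0/0 indeterminate form.
Expand each to leading order near x = 0: numerator ~ 5·x/4, denominator ~ 3·x.
The limit of the ratio is 5/12.

Final answer: 5/12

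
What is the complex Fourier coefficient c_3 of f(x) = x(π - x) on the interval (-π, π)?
Compute the real Fourier coefficients first: a_3 = 4/9, b_3 = 2·π/3.
Then c_3 = (a_3 − i·b_3)/2 = 2/9 - i·π/3.

Final answer: 2/9 - i·π/3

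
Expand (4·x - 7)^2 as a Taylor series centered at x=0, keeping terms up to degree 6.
16·x^2 - 56·x + 49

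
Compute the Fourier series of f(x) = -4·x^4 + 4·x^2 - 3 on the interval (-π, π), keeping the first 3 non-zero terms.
(-208 + 32·π^2)·cos(x) + (16 - 8·π^2)·cos(2·x) - 4·π^4/5 - 3 + 4·π^2/3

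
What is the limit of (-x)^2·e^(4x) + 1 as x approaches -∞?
The product is a 0·∞ indeterminate form at x → -∞.
Rewrite the product as (-x)^2 / e^(-4x) (an ∞/∞ form) and apply L'Hôpital, or use the standard hierarchy e^(4|x|) ≫ |(-x)^2| as x → -∞.
The indeterminate product → 0, so the limit = 1.

Final answer: 1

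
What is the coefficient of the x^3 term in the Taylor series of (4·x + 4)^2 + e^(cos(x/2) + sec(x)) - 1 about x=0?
Expand to order 3: (4·x + 4)^2 + e^(cos(x/2) + sec(x)) - 1 = x^2·(3·e^(2)/8 + 16) + 32·x + e^(2) + 15 + O(x^4).
The coefficient of x^3 is 0.

Final answer: 0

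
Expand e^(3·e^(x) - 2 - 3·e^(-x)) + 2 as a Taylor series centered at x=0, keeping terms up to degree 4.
60·x^4·e^(-2) + 37·x^3·e^(-2) + 18·x^2·e^(-2) + 6·x·e^(-2) + e^(-2) + 2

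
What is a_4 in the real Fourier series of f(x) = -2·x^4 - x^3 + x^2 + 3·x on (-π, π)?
a_4 = (1/π) ∫_{-π}^{π} f(x)·cos(4x) dx.
Evaluate the integral (use parity and integration by parts as needed): a_4 = 5/8 - π^2.

Final answer: 5/8 - π^2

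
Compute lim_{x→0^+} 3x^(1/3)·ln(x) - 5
The product is a 0·∞ indeterminate form at x → 0⁺.
Rewrite the product as 3·ln(x) / x^(-1/3) and apply L'Hôpital, or use the standard hierarchy x^(-1/3) ≫ |ln x| as x → 0⁺.
The indeterminate product → 0, so the limit = -5.

Final answer: -5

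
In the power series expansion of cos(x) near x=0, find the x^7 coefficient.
Expand to order 7: cos(x) = -x^6/720 + x^4/24 - x^2/2 + 1 + O(x^8).
The coefficient of x^7 is 0.

Final answer: 0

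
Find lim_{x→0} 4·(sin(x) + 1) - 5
Direct substitution at x = 0 gives -1.

Final answer: -1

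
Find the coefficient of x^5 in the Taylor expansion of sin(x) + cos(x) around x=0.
Expand to order 5: sin(x) + cos(x) = x^5/120 + x^4/24 - x^3/6 - x^2/2 + x + 1 + O(x^6).
The coefficient of x^5 is 1/120.

Final answer: 1/120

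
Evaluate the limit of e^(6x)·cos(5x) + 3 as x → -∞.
Evaluate the dominant behaviour as x → -∞; each term tends to a finite value or vanishes.
Limit = 3.

Final answer: 3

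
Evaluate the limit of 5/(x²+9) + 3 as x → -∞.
Evaluate the dominant behaviour as x → -∞; each term tends to a finite value or vanishes.
Limit = 3.

Final answer: 3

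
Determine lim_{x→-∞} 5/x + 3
Evaluate the dominant behaviour as x → -∞; each term tends to a finite value or vanishes.
Limit = 3.

Final answer: 3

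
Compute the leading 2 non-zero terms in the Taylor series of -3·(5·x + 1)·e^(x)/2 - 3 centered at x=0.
-9·x - 9/2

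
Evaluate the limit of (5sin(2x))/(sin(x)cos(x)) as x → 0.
Both numerator and denominator → 0 as x → 0; this is a 0/0 indeterminate form.
Expand each to leading order near x = 0: numerator ~ 10·x, denominator ~ x.
The limit of the ratio is 10.

Final answer: 10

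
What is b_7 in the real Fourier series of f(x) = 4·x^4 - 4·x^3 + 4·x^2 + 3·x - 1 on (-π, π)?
b_7 = (1/π) ∫_{-π}^{π} f(x)·sin(7x) dx.
Evaluate the integral (use parity and integration by parts as needed): b_7 = 342/343 - 8·π^2/7.

Final answer: 342/343 - 8·π^2/7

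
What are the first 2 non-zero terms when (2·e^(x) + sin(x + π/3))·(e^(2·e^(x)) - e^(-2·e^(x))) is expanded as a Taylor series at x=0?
x·(3·e^(-2)/2 + √(3)·e^(-2) + √(3)·e^(2) + 13·e^(2)/2) - 2·e^(-2) - √(3)·e^(-2)/2 + √(3)·e^(2)/2 + 2·e^(2)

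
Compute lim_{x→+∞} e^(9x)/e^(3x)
This is an ∞/∞ indeterminate form as x → +∞.
Rewrite e^(9x)/e^(3x) = e^((9−3)x) = e^(6x); the exponent coefficient is 6 > 0 so e^(6x) → ∞.
Limit = ∞.

Final answer: ∞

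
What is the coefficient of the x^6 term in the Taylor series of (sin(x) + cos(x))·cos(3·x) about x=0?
Expand to order 6: (sin(x) + cos(x))·cos(3·x) = -26·x^6/9 + 62·x^5/15 + 17·x^4/3 - 14·x^3/3 - 5·x^2 + x + 1 + O(x^7).
The coefficient of x^6 is -26/9.

Final answer: -26/9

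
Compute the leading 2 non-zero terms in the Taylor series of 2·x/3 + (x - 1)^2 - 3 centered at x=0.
-4·x/3 - 2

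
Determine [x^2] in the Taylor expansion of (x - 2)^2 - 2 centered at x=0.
Expand to order 2: (x - 2)^2 - 2 = x^2 - 4·x + 2 + O(x^3).
The coefficient of x^2 is 1.

Final answer: 1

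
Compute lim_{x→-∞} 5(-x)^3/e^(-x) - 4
The quotient is an ∞/∞ indeterminate form as x → -∞.
Compare growth rates of the dominant terms (exponentials ≫ polynomials ≫ logarithms), or apply L'Hôpital's rule; the quotient → 0.
Adding the constant: 0 - 4 = -4. Limit = -4.

Final answer: -4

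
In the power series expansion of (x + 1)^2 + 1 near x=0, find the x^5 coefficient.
Expand to order 5: (x + 1)^2 + 1 = x^2 + 2·x + 2 + O(x^6).
The coefficient of x^5 is 0.

Final answer: 0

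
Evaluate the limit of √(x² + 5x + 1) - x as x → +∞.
This is an ∞ − ∞ indeterminate form.
Multiply and divide by the conjugate √(x²+5x + 1) + x; the x² terms cancel, leaving (5x + 1)/(√(x²+5x + 1)+x) → 5/2.
Limit = 5/2.

Final answer: 5/2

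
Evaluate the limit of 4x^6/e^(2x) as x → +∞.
This is an ∞/∞ indeterminate form as x → +∞.
The exponential denominator e^(2x) dominates the polynomial numerator (e^x ≫ x^6 as x → ∞), so the quotient → 0.
Limit = 0.

Final answer: 0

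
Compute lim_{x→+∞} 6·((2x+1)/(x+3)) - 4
Evaluate the dominant behaviour as x → +∞; each term tends to a finite value or vanishes.
Limit = 8.

Final answer: 8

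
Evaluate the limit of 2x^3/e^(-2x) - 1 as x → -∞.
The quotient is an ∞/∞ indeterminate form as x → -∞.
Compare growth rates of the dominant terms (exponentials ≫ polynomials ≫ logarithms), or apply L'Hôpital's rule; the quotient → 0.
Adding the constant: 0 - 1 = -1. Limit = -1.

Final answer: -1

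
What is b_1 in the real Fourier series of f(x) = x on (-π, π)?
b_1 = (1/π) ∫_{-π}^{π} f(x)·sin(1x) dx.
Evaluate the integral (use parity and integration by parts as needed): b_1 = 2.

Final answer: 2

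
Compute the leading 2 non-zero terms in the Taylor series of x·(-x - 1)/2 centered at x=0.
-x^2/2 - x/2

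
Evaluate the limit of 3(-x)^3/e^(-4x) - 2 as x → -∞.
The quotient is an ∞/∞ indeterminate form as x → -∞.
Compare growth rates of the dominant terms (exponentials ≫ polynomials ≫ logarithms), or apply L'Hôpital's rule; the quotient → 0.
Adding the constant: 0 - 2 = -2. Limit = -2.

Final answer: -2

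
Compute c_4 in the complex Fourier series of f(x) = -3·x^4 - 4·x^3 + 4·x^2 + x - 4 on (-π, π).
Compute the real Fourier coefficients first: a_4 = 25/16 - 3·π^2/2, b_4 = -5/4 + 2·π^2.
Then c_4 = (a_4 − i·b_4)/2 = -3·π^2/4 + 25/32 - i·π^2 + 5·i/8.

Final answer: -3·π^2/4 + 25/32 - i·π^2 + 5·i/8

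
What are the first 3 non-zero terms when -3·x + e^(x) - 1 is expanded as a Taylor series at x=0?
x^3/6 + x^2/2 - 2·x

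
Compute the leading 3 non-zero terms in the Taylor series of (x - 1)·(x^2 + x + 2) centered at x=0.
x^3 + x - 2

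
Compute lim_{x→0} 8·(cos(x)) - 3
Direct substitution at x = 0 gives 5.

Final answer: 5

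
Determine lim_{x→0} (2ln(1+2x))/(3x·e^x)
Both numerator and denominator → 0 as x → 0; this is a 0/0 indeterminate form.
Expand each to leading order near x = 0: numerator ~ 4·x, denominator ~ 3·x.
The limit of the ratio is 4/3.

Final answer: 4/3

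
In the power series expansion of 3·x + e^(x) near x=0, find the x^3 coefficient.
Expand to order 3: 3·x + e^(x) = x^3/6 + x^2/2 + 4·x + 1 + O(x^4).
The coefficient of x^3 is 1/6.

Final answer: 1/6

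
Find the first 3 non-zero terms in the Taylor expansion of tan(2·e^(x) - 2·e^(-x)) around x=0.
4417·x^5/30 + 22·x^3 + 4·x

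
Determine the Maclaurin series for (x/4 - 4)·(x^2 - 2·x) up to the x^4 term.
x^3/4 - 9·x^2/2 + 8·x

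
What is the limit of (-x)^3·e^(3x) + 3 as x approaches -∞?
The product is a 0·∞ indeterminate form at x → -∞.
Rewrite the product as (-x)^3 / e^(-3x) (an ∞/∞ form) and apply L'Hôpital, or use the standard hierarchy e^(3|x|) ≫ |(-x)^3| as x → -∞.
The indeterminate product → 0, so the limit = 3.

Final answer: 3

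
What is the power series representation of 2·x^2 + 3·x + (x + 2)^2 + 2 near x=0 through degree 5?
3·x^2 + 7·x + 6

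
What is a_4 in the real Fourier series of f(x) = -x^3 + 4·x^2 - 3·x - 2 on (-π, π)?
a_4 = (1/π) ∫_{-π}^{π} f(x)·cos(4x) dx.
Evaluate the integral (use parity and integration by parts as needed): a_4 = 1.

Final answer: 1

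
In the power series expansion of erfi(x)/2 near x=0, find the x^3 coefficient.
Expand to order 3: erfi(x)/2 = x^3/(3·√(π)) + x/√(π) + O(x^4).
The coefficient of x^3 is 1/(3·√(π)).

Final answer: 1/(3·√(π))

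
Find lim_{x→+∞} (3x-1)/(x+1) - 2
Evaluate the dominant behaviour as x → +∞; each term tends to a finite value or vanishes.
Limit = 1.

Final answer: 1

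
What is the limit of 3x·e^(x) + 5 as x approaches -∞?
The product is a 0·∞ indeterminate form at x → -∞.
Rewrite the product as 3x / e^(-x) (an ∞/∞ form) and apply L'Hôpital, or use the standard hierarchy e^(|x|) ≫ |x| as x → -∞.
The indeterminate product → 0, so the limit = 5.

Final answer: 5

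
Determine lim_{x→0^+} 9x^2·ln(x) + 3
The product is a 0·∞ indeterminate form at x → 0⁺.
Rewrite the product as 9·ln(x) / x^(-2) and apply L'Hôpital, or use the standard hierarchy x^(-2) ≫ |ln x| as x → 0⁺.
The indeterminate product → 0, so the limit = 3.

Final answer: 3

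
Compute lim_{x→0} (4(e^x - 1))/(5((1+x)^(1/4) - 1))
Both numerator and denominator → 0 as x → 0; this is a 0/0 indeterminate form.
Expand each to leading order near x = 0: numerator ~ 4·x, denominator ~ 5·x/4.
The limit of the ratio is 16/5.

Final answer: 16/5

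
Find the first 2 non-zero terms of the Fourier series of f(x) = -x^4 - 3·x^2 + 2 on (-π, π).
(-36 + 8·π^2)·cos(x) - π^4/5 - π^2 + 2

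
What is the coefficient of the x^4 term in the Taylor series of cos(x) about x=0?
Expand to order 4: cos(x) = x^4/24 - x^2/2 + 1 + O(x^5).
The coefficient of x^4 is 1/24.

Final answer: 1/24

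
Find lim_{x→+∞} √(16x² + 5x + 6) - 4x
As x → +∞: multiply by the conjugate to get (5x+6)/(√(16x²+5x+6)+4x); the denominator ~ 8x, so the limit is 5/8.
Limit = 5/8.

Final answer: 5/8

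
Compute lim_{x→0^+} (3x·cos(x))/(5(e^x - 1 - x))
Both numerator and denominator → 0 as x → 0^+; this is a 0/0 indeterminate form.
Expand each to leading order near x = 0: numerator ~ 3·x, denominator ~ 5·x^2/2.
The limit of the ratio is ∞.

Final answer: ∞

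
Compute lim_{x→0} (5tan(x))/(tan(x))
Both numerator and denominator → 0 as x → 0; this is a 0/0 indeterminate form.
Expand each to leading order near x = 0: numerator ~ 5·x, denominator ~ x.
The limit of the ratio is 5.

Final answer: 5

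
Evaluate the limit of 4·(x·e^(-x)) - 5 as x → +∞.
Evaluate the dominant behaviour as x → +∞; each term tends to a finite value or vanishes.
Limit = -5.

Final answer: -5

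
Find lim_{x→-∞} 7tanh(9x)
Evaluate the dominant behaviour as x → -∞; each term tends to a finite value or vanishes.
Limit = -7.

Final answer: -7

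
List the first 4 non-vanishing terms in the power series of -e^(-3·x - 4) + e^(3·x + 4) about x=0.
x^3·(9·e^(-4)/2 + 9·e^(4)/2) + x^2·(-9·e^(-4)/2 + 9·e^(4)/2) + x·(3·e^(-4) + 3·e^(4)) - e^(-4) + e^(4)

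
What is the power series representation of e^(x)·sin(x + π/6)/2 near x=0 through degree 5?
x^5·(-√(3)/120 - 1/120) - x^4/24 + x^3·(-1/12 + √(3)/12) + √(3)·x^2/4 + x·(1/4 + √(3)/4) + 1/4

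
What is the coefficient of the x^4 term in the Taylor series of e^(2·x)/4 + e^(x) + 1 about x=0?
Expand to order 4: e^(2·x)/4 + e^(x) + 1 = 5·x^4/24 + x^3/2 + x^2 + 3·x/2 + 9/4 + O(x^5).
The coefficient of x^4 is 5/24.

Final answer: 5/24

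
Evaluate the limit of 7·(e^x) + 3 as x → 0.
Direct substitution at x = 0 gives 10.

Final answer: 10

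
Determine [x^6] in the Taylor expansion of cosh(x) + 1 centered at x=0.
Expand to order 6: cosh(x) + 1 = x^6/720 + x^4/24 + x^2/2 + 2 + O(x^7).
The coefficient of x^6 is 1/720.

Final answer: 1/720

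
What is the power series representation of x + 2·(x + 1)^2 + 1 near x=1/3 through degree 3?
44/9 + 19·(x - 1/3)/3 + 2·(x - 1/3)^2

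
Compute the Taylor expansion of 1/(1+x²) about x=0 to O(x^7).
-x^6 + x^4 - x^2 + 1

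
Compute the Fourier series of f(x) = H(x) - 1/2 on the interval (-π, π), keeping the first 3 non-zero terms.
2·sin(x)/π + 2·sin(3·x)/(3·π) + 2·sin(5·x)/(5·π)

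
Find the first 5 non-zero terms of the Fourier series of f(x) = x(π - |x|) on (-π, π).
8·sin(x)/π + 8·sin(3·x)/(27·π) + 8·sin(5·x)/(125·π) + 8·sin(7·x)/(343·π) + 8·sin(9·x)/(729·π)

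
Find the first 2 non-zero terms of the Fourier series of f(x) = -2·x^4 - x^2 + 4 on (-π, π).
(-92 + 16·π^2)·cos(x) - 2·π^4/5 - π^2/3 + 4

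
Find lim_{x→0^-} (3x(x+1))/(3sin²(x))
Both numerator and denominator → 0 as x → 0^-; this is a 0/0 indeterminate form.
Expand each to leading order near x = 0: numerator ~ 3·x, denominator ~ 3·x^2.
The limit of the ratio is -∞.

Final answer: -∞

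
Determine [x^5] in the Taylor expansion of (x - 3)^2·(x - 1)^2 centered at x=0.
Expand to order 5: (x - 3)^2·(x - 1)^2 = x^4 - 8·x^3 + 22·x^2 - 24·x + 9 + O(x^6).
The coefficient of x^5 is 0.

Final answer: 0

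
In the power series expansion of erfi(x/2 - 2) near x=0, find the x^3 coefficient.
Expand to order 3: erfi(x/2 - 2) = 3·x^3·e^(4)/(4·√(π)) - x^2·e^(4)/√(π) + x·e^(4)/√(π) - erfi(2) + O(x^4).
The coefficient of x^3 is 3·e^(4)/(4·√(π)).

Final answer: 3·e^(4)/(4·√(π))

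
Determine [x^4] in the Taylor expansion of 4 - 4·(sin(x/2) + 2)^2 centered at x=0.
Expand to order 4: 4 - 4·(sin(x/2) + 2)^2 = x^4/12 + x^3/3 - x^2 - 8·x - 12 + O(x^5).
The coefficient of x^4 is 1/12.

Final answer: 1/12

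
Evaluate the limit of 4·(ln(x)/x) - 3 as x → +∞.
Evaluate the dominant behaviour as x → +∞; each term tends to a finite value or vanishes.
Limit = -3.

Final answer: -3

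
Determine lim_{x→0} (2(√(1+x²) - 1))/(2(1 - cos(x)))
Both numerator and denominator → 0 as x → 0; this is a 0/0 indeterminate form.
Expand each to leading order near x = 0: numerator ~ x^2, denominator ~ x^2.
The limit of the ratio is 1.

Final answer: 1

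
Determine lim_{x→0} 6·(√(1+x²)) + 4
Direct substitution at x = 0 gives 10.

Final answer: 10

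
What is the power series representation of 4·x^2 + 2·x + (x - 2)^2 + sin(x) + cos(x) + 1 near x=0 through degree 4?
x^4/24 - x^3/6 + 9·x^2/2 - x + 6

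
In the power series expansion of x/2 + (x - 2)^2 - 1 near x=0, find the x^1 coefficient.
Expand to order 1: x/2 + (x - 2)^2 - 1 = 3 - 7·x/2 + O(x^2).
The coefficient of x^1 is -7/2.

Final answer: -7/2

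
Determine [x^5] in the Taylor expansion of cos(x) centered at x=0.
Expand to order 5: cos(x) = x^4/24 - x^2/2 + 1 + O(x^6).
The coefficient of x^5 is 0.

Final answer: 0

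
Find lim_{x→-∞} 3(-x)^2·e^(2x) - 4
The product is a 0·∞ indeterminate form at x → -∞.
Rewrite the product as 3(-x)^2 / e^(-2x) (an ∞/∞ form) and apply L'Hôpital, or use the standard hierarchy e^(2|x|) ≫ |(-x)^2| as x → -∞.
The indeterminate product → 0, so the limit = -4.

Final answer: -4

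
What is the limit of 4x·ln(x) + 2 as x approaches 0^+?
The product is a 0·∞ indeterminate form at x → 0⁺.
Rewrite the product as 4·ln(x) / x^(-1) and apply L'Hôpital, or use the standard hierarchy x^(-1) ≫ |ln x| as x → 0⁺.
The indeterminate product → 0, so the limit = 2.

Final answer: 2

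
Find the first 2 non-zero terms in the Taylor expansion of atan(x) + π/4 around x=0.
x + π/4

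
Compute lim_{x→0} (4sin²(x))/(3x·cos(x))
Both numerator and denominator → 0 as x → 0; this is a 0/0 indeterminate form.
Expand each to leading order near x = 0: numerator ~ 4·x^2, denominator ~ 3·x.
The limit of the ratio is 0.

Final answer: 0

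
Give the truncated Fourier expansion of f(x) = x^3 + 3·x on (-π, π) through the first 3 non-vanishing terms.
(-6 + 2·π^2)·sin(x) + (-π^2 - 3/2)·sin(2·x) + (14/9 + 2·π^2/3)·sin(3·x)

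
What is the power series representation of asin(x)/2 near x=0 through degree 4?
x^3/12 + x/2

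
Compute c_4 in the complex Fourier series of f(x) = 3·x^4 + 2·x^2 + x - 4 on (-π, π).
Compute the real Fourier coefficients first: a_4 = -1/16 + 3·π^2/2, b_4 = -1/2.
Then c_4 = (a_4 − i·b_4)/2 = -1/32 + 3·π^2/4 + i/4.

Final answer: -1/32 + 3·π^2/4 + i/4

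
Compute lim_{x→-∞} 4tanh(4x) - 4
Evaluate the dominant behaviour as x → -∞; each term tends to a finite value or vanishes.
Limit = -8.

Final answer: -8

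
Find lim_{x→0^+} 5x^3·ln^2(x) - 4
The product is a 0·∞ indeterminate form at x → 0⁺.
Rewrite the product as 5·ln^2(x) / x^(-3) and apply L'Hôpital, or use the standard hierarchy x^(-3) ≫ |ln x|^2 as x → 0⁺.
The indeterminate product → 0, so the limit = -4.

Final answer: -4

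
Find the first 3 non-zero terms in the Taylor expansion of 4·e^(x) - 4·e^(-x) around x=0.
x^5/15 + 4·x^3/3 + 8·x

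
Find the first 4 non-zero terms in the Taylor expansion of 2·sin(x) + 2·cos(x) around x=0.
-x^3/3 - x^2 + 2·x + 2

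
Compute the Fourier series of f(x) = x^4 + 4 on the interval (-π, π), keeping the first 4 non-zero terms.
(48 - 8·π^2)·cos(x) + (-3 + 2·π^2)·cos(2·x) + (16/27 - 8·π^2/9)·cos(3·x) + 4 + π^4/5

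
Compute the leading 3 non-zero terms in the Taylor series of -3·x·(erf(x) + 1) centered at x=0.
2·x^4/√(π) - 6·x^2/√(π) - 3·x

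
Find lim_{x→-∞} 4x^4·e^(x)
This is a 0·∞ indeterminate form at x → -∞.
Rewrite the product as 4x^4 / e^(-x) (an ∞/∞ form) and apply L'Hôpital, or use the standard hierarchy e^(|x|) ≫ |x^4| as x → -∞.
The indeterminate product → 0, so the limit = 0.

Final answer: 0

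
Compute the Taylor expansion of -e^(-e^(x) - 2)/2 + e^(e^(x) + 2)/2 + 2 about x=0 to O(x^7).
x^6·(e^(-3)/160 + 203·e^(3)/1440) + x^5·(e^(-3)/120 + 13·e^(3)/60) + x^4·(-e^(-3)/48 + 5·e^(3)/16) + x^3·(-e^(-3)/12 + 5·e^(3)/12) + x^2·e^(3)/2 + x·(e^(-3)/2 + e^(3)/2) - e^(-3)/2 + 2 + e^(3)/2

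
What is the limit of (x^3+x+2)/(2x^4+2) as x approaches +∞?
This is an ∞/∞ indeterminate form as x → +∞.
Divide numerator and denominator by x^4 and let the lower-order terms vanish; the numerator's degree 3 is below the denominator's degree 4, so the quotient → 0.
Limit = 0.

Final answer: 0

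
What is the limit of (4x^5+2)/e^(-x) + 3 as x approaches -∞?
The quotient is an ∞/∞ indeterminate form as x → -∞.
Compare growth rates of the dominant terms (exponentials ≫ polynomials ≫ logarithms), or apply L'Hôpital's rule; the quotient → 0.
Adding the constant: 0 + 3 = 3. Limit = 3.

Final answer: 3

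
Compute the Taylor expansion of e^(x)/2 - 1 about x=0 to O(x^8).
x^7/10080 + x^6/1440 + x^5/240 + x^4/48 + x^3/12 + x^2/4 + x/2 - 1/2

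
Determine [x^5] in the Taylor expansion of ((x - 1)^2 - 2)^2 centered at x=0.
Expand to order 5: ((x - 1)^2 - 2)^2 = x^4 - 4·x^3 + 2·x^2 + 4·x + 1 + O(x^6).
The coefficient of x^5 is 0.

Final answer: 0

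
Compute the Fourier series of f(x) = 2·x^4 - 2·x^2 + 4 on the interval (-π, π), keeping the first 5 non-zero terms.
(104 - 16·π^2)·cos(x) + (-8 + 4·π^2)·cos(2·x) + (56/27 - 16·π^2/9)·cos(3·x) + (-7/8 + π^2)·cos(4·x) - 2·π^2/3 + 4 + 2·π^4/5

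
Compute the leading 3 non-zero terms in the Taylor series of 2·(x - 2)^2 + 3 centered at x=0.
2·x^2 - 8·x + 11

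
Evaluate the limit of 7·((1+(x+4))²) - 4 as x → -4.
Direct substitution at x = -4 gives 3.

Final answer: 3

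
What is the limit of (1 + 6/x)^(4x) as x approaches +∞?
As x → +∞: write (1 + 6/x)^(4x) = ((1 + 6/x)^x)^4 → (e^6)^4 = e^24.
Limit = e^(24).

Final answer: e^(24)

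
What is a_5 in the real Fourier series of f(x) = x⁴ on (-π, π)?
a_5 = (1/π) ∫_{-π}^{π} f(x)·cos(5x) dx.
Evaluate the integral (use parity and integration by parts as needed): a_5 = 48/625 - 8·π^2/25.

Final answer: 48/625 - 8·π^2/25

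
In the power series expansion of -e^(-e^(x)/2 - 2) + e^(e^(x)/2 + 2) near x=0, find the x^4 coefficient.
-3·e^(-5/2)/128 + 49·e^(5/2)/384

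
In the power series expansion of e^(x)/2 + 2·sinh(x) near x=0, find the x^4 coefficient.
Expand to order 4: e^(x)/2 + 2·sinh(x) = x^4/48 + 5·x^3/12 + x^2/4 + 5·x/2 + 1/2 + O(x^5).
The coefficient of x^4 is 1/48.

Final answer: 1/48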